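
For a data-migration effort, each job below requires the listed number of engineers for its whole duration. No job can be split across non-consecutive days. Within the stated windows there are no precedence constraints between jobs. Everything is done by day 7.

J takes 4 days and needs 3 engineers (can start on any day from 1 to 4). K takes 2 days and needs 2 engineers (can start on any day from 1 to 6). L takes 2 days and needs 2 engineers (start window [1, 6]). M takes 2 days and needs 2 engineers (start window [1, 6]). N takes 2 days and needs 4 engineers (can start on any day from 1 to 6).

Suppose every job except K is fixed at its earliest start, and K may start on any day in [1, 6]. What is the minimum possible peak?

K@1: d1:13  d2:13  d3:3  d4:3  d5:0  d6:0  d7:0 → peak 13
K@2: d1:11  d2:13  d3:5  d4:3  d5:0  d6:0  d7:0 → peak 13
K@3: d1:11  d2:11  d3:5  d4:5  d5:0  d6:0  d7:0 → peak 11
K@4: d1:11  d2:11  d3:3  d4:5  d5:2  d6:0  d7:0 → peak 11
K@5: d1:11  d2:11  d3:3  d4:3  d5:2  d6:2  d7:0 → peak 11
K@6: d1:11  d2:11  d3:3  d4:3  d5:0  d6:2  d7:2 → peak 11
Best is K@3, peak 11.

11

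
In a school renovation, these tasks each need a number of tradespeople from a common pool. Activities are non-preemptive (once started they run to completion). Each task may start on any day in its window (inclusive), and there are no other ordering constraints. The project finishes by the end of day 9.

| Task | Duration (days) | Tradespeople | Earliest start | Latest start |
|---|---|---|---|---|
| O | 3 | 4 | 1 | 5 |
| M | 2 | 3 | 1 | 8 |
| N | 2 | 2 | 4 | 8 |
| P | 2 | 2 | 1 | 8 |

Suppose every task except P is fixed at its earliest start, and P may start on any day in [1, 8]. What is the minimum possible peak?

7

P@1: d1:9  d2:9  d3:4  d4:2  d5:2  d6:0  d7:0  d8:0  d9:0 → peak 9
P@2: d1:7  d2:9  d3:6  d4:2  d5:2  d6:0  d7:0  d8:0  d9:0 → peak 9
P@3: d1:7  d2:7  d3:6  d4:4  d5:2  d6:0  d7:0  d8:0  d9:0 → peak 7
P@4: d1:7  d2:7  d3:4  d4:4  d5:4  d6:0  d7:0  d8:0  d9:0 → peak 7
P@5: d1:7  d2:7  d3:4  d4:2  d5:4  d6:2  d7:0  d8:0  d9:0 → peak 7
P@6: d1:7  d2:7  d3:4  d4:2  d5:2  d6:2  d7:2  d8:0  d9:0 → peak 7
P@7: d1:7  d2:7  d3:4  d4:2  d5:2  d6:0  d7:2  d8:2  d9:0 → peak 7
P@8: d1:7  d2:7  d3:4  d4:2  d5:2  d6:0  d7:0  d8:2  d9:2 → peak 7
Best is P@3, peak 7.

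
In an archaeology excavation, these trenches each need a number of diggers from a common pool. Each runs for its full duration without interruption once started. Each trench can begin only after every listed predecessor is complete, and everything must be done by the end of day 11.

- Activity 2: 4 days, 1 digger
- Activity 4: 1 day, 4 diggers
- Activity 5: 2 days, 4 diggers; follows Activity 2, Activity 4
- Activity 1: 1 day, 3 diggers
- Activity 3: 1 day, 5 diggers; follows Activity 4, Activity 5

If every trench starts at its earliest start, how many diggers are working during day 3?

At early start, day 3 has: Activity 2.
Demand: 1 = 1.

1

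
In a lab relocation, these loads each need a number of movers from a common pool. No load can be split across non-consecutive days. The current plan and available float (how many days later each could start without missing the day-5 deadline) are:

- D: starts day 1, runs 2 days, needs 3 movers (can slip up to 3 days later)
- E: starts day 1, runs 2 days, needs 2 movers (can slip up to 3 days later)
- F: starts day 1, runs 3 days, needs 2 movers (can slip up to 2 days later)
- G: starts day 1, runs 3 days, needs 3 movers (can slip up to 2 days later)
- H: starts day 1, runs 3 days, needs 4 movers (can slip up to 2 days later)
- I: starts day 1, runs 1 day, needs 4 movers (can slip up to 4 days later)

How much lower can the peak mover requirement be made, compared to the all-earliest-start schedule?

Early-start peak: d1:18  d2:14  d3:9  d4:0  d5:0 ⇒ 18.
Leveled (D@1, E@1, F@2, G@3, H@3, I@1): d1:9  d2:7  d3:9  d4:9  d5:7 ⇒ 9.
Reduction 18 − 9 = 9.

9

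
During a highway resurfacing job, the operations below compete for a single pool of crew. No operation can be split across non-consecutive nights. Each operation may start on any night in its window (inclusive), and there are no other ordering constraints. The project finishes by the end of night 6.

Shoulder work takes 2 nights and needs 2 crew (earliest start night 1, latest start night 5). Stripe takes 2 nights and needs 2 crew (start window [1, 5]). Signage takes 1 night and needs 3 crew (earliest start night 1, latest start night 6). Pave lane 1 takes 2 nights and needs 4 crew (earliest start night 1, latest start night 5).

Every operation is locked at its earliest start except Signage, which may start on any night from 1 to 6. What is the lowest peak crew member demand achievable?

8

Signage@1: n1:11  n2:8  n3:0  n4:0  n5:0  n6:0 → peak 11
Signage@2: n1:8  n2:11  n3:0  n4:0  n5:0  n6:0 → peak 11
Signage@3: n1:8  n2:8  n3:3  n4:0  n5:0  n6:0 → peak 8
Signage@4: n1:8  n2:8  n3:0  n4:3  n5:0  n6:0 → peak 8
Signage@5: n1:8  n2:8  n3:0  n4:0  n5:3  n6:0 → peak 8
Signage@6: n1:8  n2:8  n3:0  n4:0  n5:0  n6:3 → peak 8
Best is Signage@3, peak 8.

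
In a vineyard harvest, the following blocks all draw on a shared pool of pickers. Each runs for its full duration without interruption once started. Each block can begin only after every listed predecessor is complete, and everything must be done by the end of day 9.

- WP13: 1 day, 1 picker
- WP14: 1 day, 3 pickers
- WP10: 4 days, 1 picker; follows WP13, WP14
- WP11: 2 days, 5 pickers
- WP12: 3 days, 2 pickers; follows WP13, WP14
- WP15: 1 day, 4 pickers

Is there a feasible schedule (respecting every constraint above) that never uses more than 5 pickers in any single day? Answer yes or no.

yes

Schedule WP13@1, WP14@1, WP10@2, WP11@6, WP12@2, WP15@5: d1:4  d2:3  d3:3  d4:3  d5:5  d6:5  d7:5  d8:0  d9:0 — peak 5 ≤ 5.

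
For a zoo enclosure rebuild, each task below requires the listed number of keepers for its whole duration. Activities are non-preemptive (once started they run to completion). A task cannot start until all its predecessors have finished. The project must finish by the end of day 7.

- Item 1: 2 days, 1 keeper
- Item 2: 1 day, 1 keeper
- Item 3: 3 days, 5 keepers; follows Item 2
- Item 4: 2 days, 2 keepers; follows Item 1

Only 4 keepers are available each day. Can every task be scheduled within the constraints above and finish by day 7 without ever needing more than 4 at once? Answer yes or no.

The minimum achievable peak is 5; 4 < 5, so no feasible schedule stays within the cap.

no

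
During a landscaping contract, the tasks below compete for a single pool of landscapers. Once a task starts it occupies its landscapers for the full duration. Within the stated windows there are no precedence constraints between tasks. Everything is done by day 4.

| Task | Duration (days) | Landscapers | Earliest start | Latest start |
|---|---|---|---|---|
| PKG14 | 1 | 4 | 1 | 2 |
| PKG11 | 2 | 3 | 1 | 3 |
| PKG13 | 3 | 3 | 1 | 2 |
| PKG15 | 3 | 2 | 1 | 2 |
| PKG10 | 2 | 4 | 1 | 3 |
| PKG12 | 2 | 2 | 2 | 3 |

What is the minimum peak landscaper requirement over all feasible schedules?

10

Early-start (PKG14@1, PKG11@1, PKG13@1, PKG15@1, PKG10@1, PKG12@2) gives peak 16: d1:16  d2:14  d3:7  d4:0.
Shift PKG11→3, PKG13→2, PKG12→3.
Schedule PKG14@1, PKG11@3, PKG13@2, PKG15@1, PKG10@1, PKG12@3: d1:10  d2:9  d3:10  d4:8 — peak 10.
Total landscaper-days = 37 over 4 days ⇒ peak ≥ ⌈37/4⌉ = 10, so 10 is optimal.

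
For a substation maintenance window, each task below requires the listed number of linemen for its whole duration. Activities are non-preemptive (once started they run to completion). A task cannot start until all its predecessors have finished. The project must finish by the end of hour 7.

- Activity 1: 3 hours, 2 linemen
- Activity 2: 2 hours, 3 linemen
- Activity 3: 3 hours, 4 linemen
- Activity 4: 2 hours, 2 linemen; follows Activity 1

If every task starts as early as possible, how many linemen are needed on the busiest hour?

Early-start schedule: Activity 1@1, Activity 2@1, Activity 3@1, Activity 4@4.
Load per hour: hour 1: 9, hour 2: 9, hour 3: 6, hour 4: 2, hour 5: 2, hour 6: 0, hour 7: 0.
Peak is 9.

9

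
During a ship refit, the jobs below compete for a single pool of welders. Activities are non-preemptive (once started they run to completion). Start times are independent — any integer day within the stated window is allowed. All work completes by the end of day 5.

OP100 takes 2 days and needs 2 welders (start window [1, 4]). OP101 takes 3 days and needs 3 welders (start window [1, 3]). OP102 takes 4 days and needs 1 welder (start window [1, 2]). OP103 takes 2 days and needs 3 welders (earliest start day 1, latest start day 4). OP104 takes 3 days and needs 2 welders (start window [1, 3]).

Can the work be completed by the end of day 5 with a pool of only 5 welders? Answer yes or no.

Total welder-days = 29; over 5 days the average is 29/5 > 5, so some day must exceed 5.

no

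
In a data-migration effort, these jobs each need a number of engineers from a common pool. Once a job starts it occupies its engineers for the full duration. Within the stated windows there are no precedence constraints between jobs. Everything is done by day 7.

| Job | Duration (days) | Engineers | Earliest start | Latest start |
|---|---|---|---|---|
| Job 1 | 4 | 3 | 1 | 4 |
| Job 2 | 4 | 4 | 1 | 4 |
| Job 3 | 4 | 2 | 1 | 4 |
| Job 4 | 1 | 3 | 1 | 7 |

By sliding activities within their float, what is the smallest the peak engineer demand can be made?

Early-start (Job 1@1, Job 2@1, Job 3@1, Job 4@1) gives peak 12: d1:12  d2:9  d3:9  d4:9  d5:0  d6:0  d7:0.
Shift Job 4→5.
Schedule Job 1@1, Job 2@1, Job 3@1, Job 4@5: d1:9  d2:9  d3:9  d4:9  d5:3  d6:0  d7:0 — peak 9.

9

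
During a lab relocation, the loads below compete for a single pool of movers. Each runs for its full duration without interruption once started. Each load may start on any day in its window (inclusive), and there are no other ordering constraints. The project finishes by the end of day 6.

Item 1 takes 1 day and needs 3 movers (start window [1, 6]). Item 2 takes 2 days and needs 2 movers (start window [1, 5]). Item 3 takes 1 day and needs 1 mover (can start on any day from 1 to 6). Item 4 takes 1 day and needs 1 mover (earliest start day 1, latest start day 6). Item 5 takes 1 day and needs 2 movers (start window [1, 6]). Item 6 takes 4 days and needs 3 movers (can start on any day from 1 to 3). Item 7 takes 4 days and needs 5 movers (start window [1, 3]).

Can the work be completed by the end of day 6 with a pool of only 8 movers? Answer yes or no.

yes

Schedule Item 1@1, Item 2@1, Item 3@1, Item 4@1, Item 5@2, Item 6@2, Item 7@3: d1:7  d2:7  d3:8  d4:8  d5:8  d6:5 — peak 8 ≤ 8.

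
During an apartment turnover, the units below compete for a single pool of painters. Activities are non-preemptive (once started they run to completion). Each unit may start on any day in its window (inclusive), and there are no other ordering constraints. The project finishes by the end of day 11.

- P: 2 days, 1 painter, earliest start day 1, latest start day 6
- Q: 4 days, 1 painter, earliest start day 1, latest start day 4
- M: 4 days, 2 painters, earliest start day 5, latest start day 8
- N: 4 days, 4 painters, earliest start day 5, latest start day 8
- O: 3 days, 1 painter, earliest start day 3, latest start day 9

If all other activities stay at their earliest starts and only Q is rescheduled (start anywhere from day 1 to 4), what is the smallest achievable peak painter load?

7

Q@1: d1:2  d2:2  d3:2  d4:2  d5:7  d6:6  d7:6  d8:6  d9:0  d10:0  d11:0 → peak 7
Q@2: d1:1  d2:2  d3:2  d4:2  d5:8  d6:6  d7:6  d8:6  d9:0  d10:0  d11:0 → peak 8
Q@3: d1:1  d2:1  d3:2  d4:2  d5:8  d6:7  d7:6  d8:6  d9:0  d10:0  d11:0 → peak 8
Q@4: d1:1  d2:1  d3:1  d4:2  d5:8  d6:7  d7:7  d8:6  d9:0  d10:0  d11:0 → peak 8
Best is Q@1, peak 7.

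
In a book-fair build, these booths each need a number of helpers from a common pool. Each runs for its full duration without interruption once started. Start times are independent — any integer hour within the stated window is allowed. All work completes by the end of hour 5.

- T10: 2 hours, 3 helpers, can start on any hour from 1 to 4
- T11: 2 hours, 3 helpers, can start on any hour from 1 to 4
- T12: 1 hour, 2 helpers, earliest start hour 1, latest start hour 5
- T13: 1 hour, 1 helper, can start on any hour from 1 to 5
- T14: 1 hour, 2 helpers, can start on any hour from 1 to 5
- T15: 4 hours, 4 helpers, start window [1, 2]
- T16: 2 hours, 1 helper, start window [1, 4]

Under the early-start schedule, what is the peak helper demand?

Early-start schedule: T10@1, T11@1, T12@1, T13@1, T14@1, T15@1, T16@1.
Load per hour: hour 1: 16, hour 2: 11, hour 3: 4, hour 4: 4, hour 5: 0.
Peak is 16.

16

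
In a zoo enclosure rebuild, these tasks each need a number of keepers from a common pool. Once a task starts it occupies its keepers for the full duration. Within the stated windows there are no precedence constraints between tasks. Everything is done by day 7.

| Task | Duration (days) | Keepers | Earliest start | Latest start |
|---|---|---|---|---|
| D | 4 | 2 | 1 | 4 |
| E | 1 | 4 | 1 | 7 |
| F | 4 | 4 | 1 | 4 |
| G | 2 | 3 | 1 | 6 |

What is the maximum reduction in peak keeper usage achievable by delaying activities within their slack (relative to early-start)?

7

Early-start peak: d1:13  d2:9  d3:6  d4:6  d5:0  d6:0  d7:0 ⇒ 13.
Leveled (D@1, E@1, F@2, G@6): d1:6  d2:6  d3:6  d4:6  d5:4  d6:3  d7:3 ⇒ 6.
Reduction 13 − 6 = 7.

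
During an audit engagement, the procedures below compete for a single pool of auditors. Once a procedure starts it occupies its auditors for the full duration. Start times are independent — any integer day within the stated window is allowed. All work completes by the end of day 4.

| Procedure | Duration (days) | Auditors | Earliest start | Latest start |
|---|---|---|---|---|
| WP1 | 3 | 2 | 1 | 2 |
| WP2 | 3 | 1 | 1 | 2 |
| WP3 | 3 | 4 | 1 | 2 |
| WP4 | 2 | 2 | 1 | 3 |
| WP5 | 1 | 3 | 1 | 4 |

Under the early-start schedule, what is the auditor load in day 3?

At early start, day 3 has: WP1, WP2, WP3.
Demand: 2 + 1 + 4 = 7.

7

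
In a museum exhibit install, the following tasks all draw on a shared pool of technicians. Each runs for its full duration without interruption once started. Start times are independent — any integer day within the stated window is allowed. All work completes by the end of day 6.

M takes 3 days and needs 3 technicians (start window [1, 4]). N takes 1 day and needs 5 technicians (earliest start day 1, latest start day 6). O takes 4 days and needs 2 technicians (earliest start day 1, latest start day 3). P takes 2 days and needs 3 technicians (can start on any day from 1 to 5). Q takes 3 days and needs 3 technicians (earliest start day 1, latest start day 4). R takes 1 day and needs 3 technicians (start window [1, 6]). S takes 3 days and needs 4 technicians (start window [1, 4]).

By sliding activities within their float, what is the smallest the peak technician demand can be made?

9

Early-start (M@1, N@1, O@1, P@1, Q@1, R@1, S@1) gives peak 23: d1:23  d2:15  d3:12  d4:2  d5:0  d6:0.
Shift O→2, P→5, Q→4, R→6, S→2.
Schedule M@1, N@1, O@2, P@5, Q@4, R@6, S@2: d1:8  d2:9  d3:9  d4:9  d5:8  d6:9 — peak 9.
Total technician-days = 52 over 6 days ⇒ peak ≥ ⌈52/6⌉ = 9, so 9 is optimal.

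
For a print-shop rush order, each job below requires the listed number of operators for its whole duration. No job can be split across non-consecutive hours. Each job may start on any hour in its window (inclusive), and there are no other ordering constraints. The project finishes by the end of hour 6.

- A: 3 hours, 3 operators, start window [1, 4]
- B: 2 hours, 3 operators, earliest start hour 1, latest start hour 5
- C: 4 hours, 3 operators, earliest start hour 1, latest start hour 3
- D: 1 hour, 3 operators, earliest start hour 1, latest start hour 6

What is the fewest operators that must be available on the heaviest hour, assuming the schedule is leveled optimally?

Early-start (A@1, B@1, C@1, D@1) gives peak 12: h1:12  h2:9  h3:6  h4:3  h5:0  h6:0.
Shift C→3, D→4.
Schedule A@1, B@1, C@3, D@4: h1:6  h2:6  h3:6  h4:6  h5:3  h6:3 — peak 6.

6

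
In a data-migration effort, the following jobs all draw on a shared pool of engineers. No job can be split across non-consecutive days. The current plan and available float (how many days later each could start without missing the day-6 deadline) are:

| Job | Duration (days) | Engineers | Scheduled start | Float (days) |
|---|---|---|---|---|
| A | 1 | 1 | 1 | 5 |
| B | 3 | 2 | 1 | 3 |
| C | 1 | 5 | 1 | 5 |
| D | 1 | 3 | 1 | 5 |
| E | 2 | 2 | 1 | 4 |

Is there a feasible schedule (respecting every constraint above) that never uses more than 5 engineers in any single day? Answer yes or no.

Schedule A@1, B@1, C@4, D@2, E@5: d1:3  d2:5  d3:2  d4:5  d5:2  d6:2 — peak 5 ≤ 5.

yes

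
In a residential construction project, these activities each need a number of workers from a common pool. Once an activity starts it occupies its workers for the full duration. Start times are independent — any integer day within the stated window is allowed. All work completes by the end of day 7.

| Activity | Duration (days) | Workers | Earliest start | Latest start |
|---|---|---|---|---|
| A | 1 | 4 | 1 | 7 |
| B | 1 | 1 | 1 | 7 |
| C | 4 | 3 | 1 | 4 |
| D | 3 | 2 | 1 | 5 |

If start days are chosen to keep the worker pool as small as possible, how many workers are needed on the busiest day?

5

Early-start (A@1, B@1, C@1, D@1) gives peak 10: d1:10  d2:5  d3:5  d4:3  d5:0  d6:0  d7:0.
Shift C→2, D→2.
Schedule A@1, B@1, C@2, D@2: d1:5  d2:5  d3:5  d4:5  d5:3  d6:0  d7:0 — peak 5.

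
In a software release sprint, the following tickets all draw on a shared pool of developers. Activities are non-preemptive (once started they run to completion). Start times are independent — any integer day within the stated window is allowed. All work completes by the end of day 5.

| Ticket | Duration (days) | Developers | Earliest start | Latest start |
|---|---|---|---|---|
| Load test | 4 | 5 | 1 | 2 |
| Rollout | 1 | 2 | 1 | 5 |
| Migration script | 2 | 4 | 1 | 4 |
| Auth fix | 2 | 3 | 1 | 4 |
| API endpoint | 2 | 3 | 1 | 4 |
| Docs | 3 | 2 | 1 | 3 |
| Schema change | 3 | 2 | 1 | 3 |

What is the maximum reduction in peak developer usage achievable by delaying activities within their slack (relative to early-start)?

9

Early-start peak: d1:21  d2:19  d3:9  d4:5  d5:0 ⇒ 21.
Leveled (Load test@1, Rollout@1, Migration script@1, Auth fix@2, API endpoint@4, Docs@3, Schema change@3): d1:11  d2:12  d3:12  d4:12  d5:7 ⇒ 12.
Reduction 21 − 12 = 9.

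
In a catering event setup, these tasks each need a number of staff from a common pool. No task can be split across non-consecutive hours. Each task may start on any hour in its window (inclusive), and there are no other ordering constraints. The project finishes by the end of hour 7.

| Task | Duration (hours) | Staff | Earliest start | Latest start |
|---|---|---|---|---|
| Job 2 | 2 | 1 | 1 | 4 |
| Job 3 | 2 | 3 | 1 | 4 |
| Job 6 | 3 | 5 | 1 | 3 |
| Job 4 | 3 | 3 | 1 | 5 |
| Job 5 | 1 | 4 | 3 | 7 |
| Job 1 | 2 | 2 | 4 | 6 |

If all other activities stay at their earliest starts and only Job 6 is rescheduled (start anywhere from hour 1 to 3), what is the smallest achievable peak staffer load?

12

Job 6@1: h1:12  h2:12  h3:12  h4:2  h5:2  h6:0  h7:0 → peak 12
Job 6@2: h1:7  h2:12  h3:12  h4:7  h5:2  h6:0  h7:0 → peak 12
Job 6@3: h1:7  h2:7  h3:12  h4:7  h5:7  h6:0  h7:0 → peak 12
Best is Job 6@1, peak 12.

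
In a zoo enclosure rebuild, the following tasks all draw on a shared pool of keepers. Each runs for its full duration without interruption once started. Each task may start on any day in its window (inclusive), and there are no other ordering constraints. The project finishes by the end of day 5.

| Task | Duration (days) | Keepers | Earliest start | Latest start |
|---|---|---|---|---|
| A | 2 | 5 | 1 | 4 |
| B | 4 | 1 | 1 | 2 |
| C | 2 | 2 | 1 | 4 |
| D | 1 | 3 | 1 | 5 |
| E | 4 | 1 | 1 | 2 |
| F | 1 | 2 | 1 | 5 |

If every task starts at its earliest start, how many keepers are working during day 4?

At early start, day 4 has: B, E.
Demand: 1 + 1 = 2.

2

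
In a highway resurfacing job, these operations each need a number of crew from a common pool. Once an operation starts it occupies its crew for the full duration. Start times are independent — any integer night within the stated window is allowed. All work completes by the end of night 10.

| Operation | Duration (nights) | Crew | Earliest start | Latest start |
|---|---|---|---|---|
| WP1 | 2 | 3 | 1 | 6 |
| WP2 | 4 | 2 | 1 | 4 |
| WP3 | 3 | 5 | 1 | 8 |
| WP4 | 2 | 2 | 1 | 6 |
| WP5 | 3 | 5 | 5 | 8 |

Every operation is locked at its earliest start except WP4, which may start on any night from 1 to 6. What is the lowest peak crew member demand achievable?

10

WP4@1: n1:12  n2:12  n3:7  n4:2  n5:5  n6:5  n7:5  n8:0  n9:0  n10:0 → peak 12
WP4@2: n1:10  n2:12  n3:9  n4:2  n5:5  n6:5  n7:5  n8:0  n9:0  n10:0 → peak 12
WP4@3: n1:10  n2:10  n3:9  n4:4  n5:5  n6:5  n7:5  n8:0  n9:0  n10:0 → peak 10
WP4@4: n1:10  n2:10  n3:7  n4:4  n5:7  n6:5  n7:5  n8:0  n9:0  n10:0 → peak 10
WP4@5: n1:10  n2:10  n3:7  n4:2  n5:7  n6:7  n7:5  n8:0  n9:0  n10:0 → peak 10
WP4@6: n1:10  n2:10  n3:7  n4:2  n5:5  n6:7  n7:7  n8:0  n9:0  n10:0 → peak 10
Best is WP4@3, peak 10.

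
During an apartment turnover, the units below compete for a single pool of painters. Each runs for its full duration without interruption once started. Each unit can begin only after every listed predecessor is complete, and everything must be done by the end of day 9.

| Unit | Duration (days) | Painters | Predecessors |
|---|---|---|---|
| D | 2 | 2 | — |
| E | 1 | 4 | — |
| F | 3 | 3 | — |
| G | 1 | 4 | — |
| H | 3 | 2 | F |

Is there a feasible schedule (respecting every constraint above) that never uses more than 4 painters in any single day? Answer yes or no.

yes

Schedule D@4, E@7, F@1, G@8, H@4: d1:3  d2:3  d3:3  d4:4  d5:4  d6:2  d7:4  d8:4  d9:0 — peak 4 ≤ 4.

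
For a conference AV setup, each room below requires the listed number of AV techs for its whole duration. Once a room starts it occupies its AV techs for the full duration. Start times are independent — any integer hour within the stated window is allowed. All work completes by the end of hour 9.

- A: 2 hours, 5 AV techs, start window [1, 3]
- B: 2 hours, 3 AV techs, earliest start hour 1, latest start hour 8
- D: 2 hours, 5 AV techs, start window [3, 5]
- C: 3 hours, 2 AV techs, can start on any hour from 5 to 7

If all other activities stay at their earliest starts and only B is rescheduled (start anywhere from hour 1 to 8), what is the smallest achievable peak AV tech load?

5

B@1: h1:8  h2:8  h3:5  h4:5  h5:2  h6:2  h7:2  h8:0  h9:0 → peak 8
B@2: h1:5  h2:8  h3:8  h4:5  h5:2  h6:2  h7:2  h8:0  h9:0 → peak 8
B@3: h1:5  h2:5  h3:8  h4:8  h5:2  h6:2  h7:2  h8:0  h9:0 → peak 8
B@4: h1:5  h2:5  h3:5  h4:8  h5:5  h6:2  h7:2  h8:0  h9:0 → peak 8
B@5: h1:5  h2:5  h3:5  h4:5  h5:5  h6:5  h7:2  h8:0  h9:0 → peak 5
B@6: h1:5  h2:5  h3:5  h4:5  h5:2  h6:5  h7:5  h8:0  h9:0 → peak 5
B@7: h1:5  h2:5  h3:5  h4:5  h5:2  h6:2  h7:5  h8:3  h9:0 → peak 5
B@8: h1:5  h2:5  h3:5  h4:5  h5:2  h6:2  h7:2  h8:3  h9:3 → peak 5
Best is B@5, peak 5.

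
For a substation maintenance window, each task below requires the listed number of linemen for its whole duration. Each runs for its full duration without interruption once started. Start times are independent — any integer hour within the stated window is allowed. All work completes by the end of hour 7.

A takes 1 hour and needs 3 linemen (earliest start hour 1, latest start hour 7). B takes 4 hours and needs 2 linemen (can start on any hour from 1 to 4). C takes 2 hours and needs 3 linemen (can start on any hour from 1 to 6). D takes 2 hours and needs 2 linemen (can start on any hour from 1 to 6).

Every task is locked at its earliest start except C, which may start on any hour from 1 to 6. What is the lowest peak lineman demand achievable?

C@1: h1:10  h2:7  h3:2  h4:2  h5:0  h6:0  h7:0 → peak 10
C@2: h1:7  h2:7  h3:5  h4:2  h5:0  h6:0  h7:0 → peak 7
C@3: h1:7  h2:4  h3:5  h4:5  h5:0  h6:0  h7:0 → peak 7
C@4: h1:7  h2:4  h3:2  h4:5  h5:3  h6:0  h7:0 → peak 7
C@5: h1:7  h2:4  h3:2  h4:2  h5:3  h6:3  h7:0 → peak 7
C@6: h1:7  h2:4  h3:2  h4:2  h5:0  h6:3  h7:3 → peak 7
Best is C@2, peak 7.

7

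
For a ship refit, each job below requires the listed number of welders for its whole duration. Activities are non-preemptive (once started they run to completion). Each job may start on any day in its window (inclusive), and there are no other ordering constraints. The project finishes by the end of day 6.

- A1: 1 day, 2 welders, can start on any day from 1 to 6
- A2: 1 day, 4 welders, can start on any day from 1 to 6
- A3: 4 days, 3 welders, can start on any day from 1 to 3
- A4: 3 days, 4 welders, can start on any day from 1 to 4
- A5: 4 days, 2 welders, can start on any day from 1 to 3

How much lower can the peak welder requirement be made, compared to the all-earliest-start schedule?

6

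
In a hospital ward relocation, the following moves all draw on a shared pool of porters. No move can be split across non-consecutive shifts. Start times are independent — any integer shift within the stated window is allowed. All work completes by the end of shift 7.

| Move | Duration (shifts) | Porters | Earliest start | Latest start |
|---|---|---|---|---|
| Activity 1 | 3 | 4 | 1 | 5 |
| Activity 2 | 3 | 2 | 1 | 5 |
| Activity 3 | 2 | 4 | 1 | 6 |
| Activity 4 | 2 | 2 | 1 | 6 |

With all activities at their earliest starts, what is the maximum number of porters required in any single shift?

12

Early-start schedule: Activity 1@1, Activity 2@1, Activity 3@1, Activity 4@1.
Load per shift: shift 1: 12, shift 2: 12, shift 3: 6, shift 4: 0, shift 5: 0, shift 6: 0, shift 7: 0.
Peak is 12.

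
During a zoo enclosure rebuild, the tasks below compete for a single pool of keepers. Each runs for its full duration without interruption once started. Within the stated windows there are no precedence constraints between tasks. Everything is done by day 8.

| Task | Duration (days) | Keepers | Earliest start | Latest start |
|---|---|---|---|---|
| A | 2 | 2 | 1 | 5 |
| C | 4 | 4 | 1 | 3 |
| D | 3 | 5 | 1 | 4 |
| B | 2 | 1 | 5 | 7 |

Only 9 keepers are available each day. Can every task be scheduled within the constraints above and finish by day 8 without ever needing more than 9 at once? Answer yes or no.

yes

Schedule A@1, C@1, D@3, B@5: d1:6  d2:6  d3:9  d4:9  d5:6  d6:1  d7:0  d8:0 — peak 9 ≤ 9.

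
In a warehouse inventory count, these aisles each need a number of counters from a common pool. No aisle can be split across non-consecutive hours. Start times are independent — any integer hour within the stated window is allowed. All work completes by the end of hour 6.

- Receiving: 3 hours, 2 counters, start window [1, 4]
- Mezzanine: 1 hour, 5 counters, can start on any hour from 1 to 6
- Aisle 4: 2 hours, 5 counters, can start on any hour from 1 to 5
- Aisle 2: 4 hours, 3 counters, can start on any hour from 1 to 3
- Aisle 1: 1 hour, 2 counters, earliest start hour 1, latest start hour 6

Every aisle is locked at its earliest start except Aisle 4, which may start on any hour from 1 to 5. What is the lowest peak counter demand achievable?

Aisle 4@1: h1:17  h2:10  h3:5  h4:3  h5:0  h6:0 → peak 17
Aisle 4@2: h1:12  h2:10  h3:10  h4:3  h5:0  h6:0 → peak 12
Aisle 4@3: h1:12  h2:5  h3:10  h4:8  h5:0  h6:0 → peak 12
Aisle 4@4: h1:12  h2:5  h3:5  h4:8  h5:5  h6:0 → peak 12
Aisle 4@5: h1:12  h2:5  h3:5  h4:3  h5:5  h6:5 → peak 12
Best is Aisle 4@2, peak 12.

12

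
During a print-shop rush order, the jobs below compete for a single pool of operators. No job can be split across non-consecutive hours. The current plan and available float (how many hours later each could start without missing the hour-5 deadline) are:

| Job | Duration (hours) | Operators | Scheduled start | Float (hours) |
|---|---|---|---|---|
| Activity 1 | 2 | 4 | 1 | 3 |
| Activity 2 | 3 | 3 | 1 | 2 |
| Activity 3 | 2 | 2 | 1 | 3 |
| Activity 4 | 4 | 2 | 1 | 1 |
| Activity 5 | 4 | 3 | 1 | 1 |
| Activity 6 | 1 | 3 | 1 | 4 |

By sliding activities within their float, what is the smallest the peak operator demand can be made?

10

Early-start (Activity 1@1, Activity 2@1, Activity 3@1, Activity 4@1, Activity 5@1, Activity 6@1) gives peak 17: h1:17  h2:14  h3:8  h4:5  h5:0.
Shift Activity 2→3, Activity 3→3, Activity 6→5.
Schedule Activity 1@1, Activity 2@3, Activity 3@3, Activity 4@1, Activity 5@1, Activity 6@5: h1:9  h2:9  h3:10  h4:10  h5:6 — peak 10.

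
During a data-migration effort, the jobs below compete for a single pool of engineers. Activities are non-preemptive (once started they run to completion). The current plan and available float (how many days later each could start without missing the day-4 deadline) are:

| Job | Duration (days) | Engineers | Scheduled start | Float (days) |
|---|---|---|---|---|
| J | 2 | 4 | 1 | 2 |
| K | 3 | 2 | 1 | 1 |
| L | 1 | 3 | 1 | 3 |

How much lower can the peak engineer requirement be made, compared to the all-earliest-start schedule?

Early-start peak: d1:9  d2:6  d3:2  d4:0 ⇒ 9.
Leveled (J@1, K@1, L@3): d1:6  d2:6  d3:5  d4:0 ⇒ 6.
Reduction 9 − 6 = 3.

3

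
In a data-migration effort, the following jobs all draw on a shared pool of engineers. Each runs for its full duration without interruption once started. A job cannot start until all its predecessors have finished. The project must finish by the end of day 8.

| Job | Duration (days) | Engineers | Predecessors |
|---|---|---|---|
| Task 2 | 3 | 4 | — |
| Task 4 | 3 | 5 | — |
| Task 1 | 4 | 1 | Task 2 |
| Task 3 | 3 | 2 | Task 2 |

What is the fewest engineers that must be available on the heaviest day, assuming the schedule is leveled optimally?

8

Early-start (Task 2@1, Task 4@1, Task 1@4, Task 3@4) gives peak 9: d1:9  d2:9  d3:9  d4:3  d5:3  d6:3  d7:1  d8:0.
Shift Task 4→4.
Schedule Task 2@1, Task 4@4, Task 1@4, Task 3@4: d1:4  d2:4  d3:4  d4:8  d5:8  d6:8  d7:1  d8:0 — peak 8.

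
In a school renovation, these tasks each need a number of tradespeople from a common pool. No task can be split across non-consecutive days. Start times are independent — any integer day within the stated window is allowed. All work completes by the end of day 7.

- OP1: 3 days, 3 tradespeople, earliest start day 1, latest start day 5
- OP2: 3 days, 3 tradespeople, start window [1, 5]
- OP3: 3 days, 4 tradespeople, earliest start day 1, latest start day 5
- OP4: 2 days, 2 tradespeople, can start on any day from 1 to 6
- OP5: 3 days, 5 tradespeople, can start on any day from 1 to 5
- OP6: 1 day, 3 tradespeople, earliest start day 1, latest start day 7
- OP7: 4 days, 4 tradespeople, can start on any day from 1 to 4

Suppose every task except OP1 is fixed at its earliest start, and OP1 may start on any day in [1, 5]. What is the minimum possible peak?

OP1@1: d1:24  d2:21  d3:19  d4:4  d5:0  d6:0  d7:0 → peak 24
OP1@2: d1:21  d2:21  d3:19  d4:7  d5:0  d6:0  d7:0 → peak 21
OP1@3: d1:21  d2:18  d3:19  d4:7  d5:3  d6:0  d7:0 → peak 21
OP1@4: d1:21  d2:18  d3:16  d4:7  d5:3  d6:3  d7:0 → peak 21
OP1@5: d1:21  d2:18  d3:16  d4:4  d5:3  d6:3  d7:3 → peak 21
Best is OP1@2, peak 21.

21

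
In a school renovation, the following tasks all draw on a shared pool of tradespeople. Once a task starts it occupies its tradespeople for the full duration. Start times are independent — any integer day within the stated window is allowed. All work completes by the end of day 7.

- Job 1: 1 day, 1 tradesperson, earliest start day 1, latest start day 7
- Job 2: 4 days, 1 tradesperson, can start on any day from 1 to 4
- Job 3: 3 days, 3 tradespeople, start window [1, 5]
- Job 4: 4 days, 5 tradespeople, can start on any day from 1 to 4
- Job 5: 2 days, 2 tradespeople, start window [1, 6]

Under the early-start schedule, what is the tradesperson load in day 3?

At early start, day 3 has: Job 2, Job 3, Job 4.
Demand: 1 + 3 + 5 = 9.

9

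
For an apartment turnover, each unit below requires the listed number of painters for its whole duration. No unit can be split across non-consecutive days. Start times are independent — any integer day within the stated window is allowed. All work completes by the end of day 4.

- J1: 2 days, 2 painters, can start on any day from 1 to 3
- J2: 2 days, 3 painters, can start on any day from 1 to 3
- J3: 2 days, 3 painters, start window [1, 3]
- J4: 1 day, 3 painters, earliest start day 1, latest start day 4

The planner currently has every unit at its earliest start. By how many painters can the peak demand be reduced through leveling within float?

5

Early-start peak: d1:11  d2:8  d3:0  d4:0 ⇒ 11.
Leveled (J1@1, J2@1, J3@3, J4@3): d1:5  d2:5  d3:6  d4:3 ⇒ 6.
Reduction 11 − 6 = 5.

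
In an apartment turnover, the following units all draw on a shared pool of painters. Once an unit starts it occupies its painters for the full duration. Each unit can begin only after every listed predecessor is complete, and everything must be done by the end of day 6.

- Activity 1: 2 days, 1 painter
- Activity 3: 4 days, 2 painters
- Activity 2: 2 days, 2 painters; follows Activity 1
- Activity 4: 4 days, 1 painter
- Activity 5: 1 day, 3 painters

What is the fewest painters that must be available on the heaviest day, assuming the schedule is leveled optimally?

4

Early-start (Activity 1@1, Activity 3@1, Activity 2@3, Activity 4@1, Activity 5@1) gives peak 7: d1:7  d2:4  d3:5  d4:5  d5:0  d6:0.
Shift Activity 1→2, Activity 3→2, Activity 2→5.
Schedule Activity 1@2, Activity 3@2, Activity 2@5, Activity 4@1, Activity 5@1: d1:4  d2:4  d3:4  d4:3  d5:4  d6:2 — peak 4.
Total painter-days = 21 over 6 days ⇒ peak ≥ ⌈21/6⌉ = 4, so 4 is optimal.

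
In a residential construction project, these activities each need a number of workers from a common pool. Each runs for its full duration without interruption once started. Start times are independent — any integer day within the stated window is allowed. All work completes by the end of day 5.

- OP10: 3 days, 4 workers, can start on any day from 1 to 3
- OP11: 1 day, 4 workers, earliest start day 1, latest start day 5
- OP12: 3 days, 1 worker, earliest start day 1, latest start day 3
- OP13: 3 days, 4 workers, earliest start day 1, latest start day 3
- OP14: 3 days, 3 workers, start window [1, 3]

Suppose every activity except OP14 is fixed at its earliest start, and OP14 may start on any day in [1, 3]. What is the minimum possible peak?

13

OP14@1: d1:16  d2:12  d3:12  d4:0  d5:0 → peak 16
OP14@2: d1:13  d2:12  d3:12  d4:3  d5:0 → peak 13
OP14@3: d1:13  d2:9  d3:12  d4:3  d5:3 → peak 13
Best is OP14@2, peak 13.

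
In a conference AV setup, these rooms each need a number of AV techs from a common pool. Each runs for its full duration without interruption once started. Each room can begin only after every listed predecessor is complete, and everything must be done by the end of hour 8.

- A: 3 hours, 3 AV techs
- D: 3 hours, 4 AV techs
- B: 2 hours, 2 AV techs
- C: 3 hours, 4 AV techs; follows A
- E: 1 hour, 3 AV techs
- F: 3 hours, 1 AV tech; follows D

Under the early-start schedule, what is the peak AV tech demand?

Early-start schedule: A@1, D@1, B@1, C@4, E@1, F@4.
Load per hour: hour 1: 12, hour 2: 9, hour 3: 7, hour 4: 5, hour 5: 5, hour 6: 5, hour 7: 0, hour 8: 0.
Peak is 12.

12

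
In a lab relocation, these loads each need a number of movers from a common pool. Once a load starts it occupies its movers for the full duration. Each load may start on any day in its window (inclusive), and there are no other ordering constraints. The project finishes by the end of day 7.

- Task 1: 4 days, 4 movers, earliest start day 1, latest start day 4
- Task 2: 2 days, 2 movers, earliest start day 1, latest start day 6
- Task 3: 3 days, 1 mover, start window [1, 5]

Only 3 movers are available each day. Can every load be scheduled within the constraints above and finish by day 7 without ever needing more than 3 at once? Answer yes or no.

no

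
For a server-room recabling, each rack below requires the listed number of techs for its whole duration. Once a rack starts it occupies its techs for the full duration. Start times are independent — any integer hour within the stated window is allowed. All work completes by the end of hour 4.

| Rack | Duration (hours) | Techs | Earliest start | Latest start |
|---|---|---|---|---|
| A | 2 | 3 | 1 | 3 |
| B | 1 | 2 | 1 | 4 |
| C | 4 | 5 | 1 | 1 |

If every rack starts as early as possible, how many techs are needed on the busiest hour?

10

Early-start schedule: A@1, B@1, C@1.
Load per hour: hour 1: 10, hour 2: 8, hour 3: 5, hour 4: 5.
Peak is 10.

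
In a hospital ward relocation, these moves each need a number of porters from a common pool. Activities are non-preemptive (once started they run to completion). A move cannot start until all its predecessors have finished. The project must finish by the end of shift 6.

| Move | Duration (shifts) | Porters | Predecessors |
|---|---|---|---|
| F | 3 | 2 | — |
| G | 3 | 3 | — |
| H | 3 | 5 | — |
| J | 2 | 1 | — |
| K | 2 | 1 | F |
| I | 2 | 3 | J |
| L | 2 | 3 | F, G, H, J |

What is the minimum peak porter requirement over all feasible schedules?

11

Early-start (F@1, G@1, H@1, J@1, K@4, I@3, L@4) gives peak 13: s1:11  s2:11  s3:13  s4:7  s5:4  s6:0.
Shift I→4.
Schedule F@1, G@1, H@1, J@1, K@4, I@4, L@4: s1:11  s2:11  s3:10  s4:7  s5:7  s6:0 — peak 11.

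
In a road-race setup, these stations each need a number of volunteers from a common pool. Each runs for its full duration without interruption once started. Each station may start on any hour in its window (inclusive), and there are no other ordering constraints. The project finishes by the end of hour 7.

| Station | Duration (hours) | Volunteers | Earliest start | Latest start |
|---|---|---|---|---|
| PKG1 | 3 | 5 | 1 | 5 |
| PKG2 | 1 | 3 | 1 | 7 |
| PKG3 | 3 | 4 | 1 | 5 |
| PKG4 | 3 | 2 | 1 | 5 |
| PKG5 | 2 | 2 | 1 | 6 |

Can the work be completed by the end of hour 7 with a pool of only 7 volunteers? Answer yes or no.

Schedule PKG1@1, PKG2@4, PKG3@4, PKG4@1, PKG5@5: h1:7  h2:7  h3:7  h4:7  h5:6  h6:6  h7:0 — peak 7 ≤ 7.

yes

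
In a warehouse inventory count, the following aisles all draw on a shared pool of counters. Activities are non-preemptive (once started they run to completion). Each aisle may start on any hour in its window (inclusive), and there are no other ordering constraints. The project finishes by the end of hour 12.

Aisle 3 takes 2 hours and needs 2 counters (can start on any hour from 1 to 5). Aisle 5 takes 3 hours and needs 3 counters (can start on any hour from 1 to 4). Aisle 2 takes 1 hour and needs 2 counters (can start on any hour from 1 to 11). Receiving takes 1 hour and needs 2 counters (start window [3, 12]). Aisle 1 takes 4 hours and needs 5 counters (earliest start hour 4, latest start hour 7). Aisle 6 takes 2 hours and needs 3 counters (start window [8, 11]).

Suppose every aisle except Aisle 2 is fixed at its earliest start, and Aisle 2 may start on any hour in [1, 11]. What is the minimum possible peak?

5

Aisle 2@1: h1:7  h2:5  h3:5  h4:5  h5:5  h6:5  h7:5  h8:3  h9:3  h10:0  h11:0  h12:0 → peak 7
Aisle 2@2: h1:5  h2:7  h3:5  h4:5  h5:5  h6:5  h7:5  h8:3  h9:3  h10:0  h11:0  h12:0 → peak 7
Aisle 2@3: h1:5  h2:5  h3:7  h4:5  h5:5  h6:5  h7:5  h8:3  h9:3  h10:0  h11:0  h12:0 → peak 7
Aisle 2@4: h1:5  h2:5  h3:5  h4:7  h5:5  h6:5  h7:5  h8:3  h9:3  h10:0  h11:0  h12:0 → peak 7
Aisle 2@5: h1:5  h2:5  h3:5  h4:5  h5:7  h6:5  h7:5  h8:3  h9:3  h10:0  h11:0  h12:0 → peak 7
Aisle 2@6: h1:5  h2:5  h3:5  h4:5  h5:5  h6:7  h7:5  h8:3  h9:3  h10:0  h11:0  h12:0 → peak 7
Aisle 2@7: h1:5  h2:5  h3:5  h4:5  h5:5  h6:5  h7:7  h8:3  h9:3  h10:0  h11:0  h12:0 → peak 7
Aisle 2@8: h1:5  h2:5  h3:5  h4:5  h5:5  h6:5  h7:5  h8:5  h9:3  h10:0  h11:0  h12:0 → peak 5
Aisle 2@9: h1:5  h2:5  h3:5  h4:5  h5:5  h6:5  h7:5  h8:3  h9:5  h10:0  h11:0  h12:0 → peak 5
Aisle 2@10: h1:5  h2:5  h3:5  h4:5  h5:5  h6:5  h7:5  h8:3  h9:3  h10:2  h11:0  h12:0 → peak 5
Aisle 2@11: h1:5  h2:5  h3:5  h4:5  h5:5  h6:5  h7:5  h8:3  h9:3  h10:0  h11:2  h12:0 → peak 5
Best is Aisle 2@8, peak 5.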